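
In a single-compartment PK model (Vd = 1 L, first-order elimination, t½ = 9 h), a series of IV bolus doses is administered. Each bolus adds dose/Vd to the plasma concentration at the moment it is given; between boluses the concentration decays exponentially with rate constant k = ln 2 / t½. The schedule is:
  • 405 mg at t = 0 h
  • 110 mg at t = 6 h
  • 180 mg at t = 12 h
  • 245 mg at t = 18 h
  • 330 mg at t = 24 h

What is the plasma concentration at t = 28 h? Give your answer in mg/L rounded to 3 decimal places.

475.501 mg/L

k = ln 2 / 9 = 0.07702 per h
Dose 1 (405 mg at t=0 h): 405·exp(−0.07702·28) = 46.872 mg/L
Dose 2 (110 mg at t=6 h): 110·exp(−0.07702·22) = 20.209 mg/L
Dose 3 (180 mg at t=12 h): 180·exp(−0.07702·16) = 52.494 mg/L
Dose 4 (245 mg at t=18 h): 245·exp(−0.07702·10) = 113.420 mg/L
Dose 5 (330 mg at t=24 h): 330·exp(−0.07702·4) = 242.506 mg/L
C(28) = 46.872 + 20.209 + 52.494 + 113.420 + 242.506 = 475.501 mg/L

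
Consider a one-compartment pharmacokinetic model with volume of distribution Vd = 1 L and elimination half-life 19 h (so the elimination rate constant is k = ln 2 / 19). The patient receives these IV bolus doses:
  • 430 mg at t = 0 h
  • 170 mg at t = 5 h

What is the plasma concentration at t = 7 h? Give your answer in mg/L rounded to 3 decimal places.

491.129 mg/L

k = ln 2 / 19 = 0.03648 per h
Dose 1 (430 mg at t=0 h): 430·exp(−0.03648·7) = 333.091 mg/L
Dose 2 (170 mg at t=5 h): 170·exp(−0.03648·2) = 158.038 mg/L
C(7) = 333.091 + 158.038 = 491.129 mg/L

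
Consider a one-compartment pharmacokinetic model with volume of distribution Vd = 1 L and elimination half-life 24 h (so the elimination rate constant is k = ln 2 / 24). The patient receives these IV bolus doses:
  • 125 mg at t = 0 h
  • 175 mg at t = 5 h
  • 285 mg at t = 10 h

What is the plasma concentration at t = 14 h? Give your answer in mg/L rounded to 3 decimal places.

k = ln 2 / 24 = 0.02888 per h
Dose 1 (125 mg at t=0 h): 125·exp(−0.02888·14) = 83.427 mg/L
Dose 2 (175 mg at t=5 h): 175·exp(−0.02888·9) = 134.943 mg/L
Dose 3 (285 mg at t=10 h): 285·exp(−0.02888·4) = 253.906 mg/L
C(14) = 83.427 + 134.943 + 253.906 = 472.277 mg/L

472.277 mg/L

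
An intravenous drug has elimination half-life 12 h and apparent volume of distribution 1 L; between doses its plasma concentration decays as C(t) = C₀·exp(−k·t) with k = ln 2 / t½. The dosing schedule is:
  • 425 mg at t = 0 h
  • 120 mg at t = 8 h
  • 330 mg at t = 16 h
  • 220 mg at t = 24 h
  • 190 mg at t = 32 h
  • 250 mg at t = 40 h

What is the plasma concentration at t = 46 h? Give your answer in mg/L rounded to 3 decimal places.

k = ln 2 / 12 = 0.05776 per h
Dose 1 (425 mg at t=0 h): 425·exp(−0.05776·46) = 29.815 mg/L
Dose 2 (120 mg at t=8 h): 120·exp(−0.05776·38) = 13.363 mg/L
Dose 3 (330 mg at t=16 h): 330·exp(−0.05776·30) = 58.336 mg/L
Dose 4 (220 mg at t=24 h): 220·exp(−0.05776·22) = 61.735 mg/L
Dose 5 (190 mg at t=32 h): 190·exp(−0.05776·14) = 84.635 mg/L
Dose 6 (250 mg at t=40 h): 250·exp(−0.05776·6) = 176.777 mg/L
C(46) = 29.815 + 13.363 + 58.336 + 61.735 + 84.635 + 176.777 = 424.663 mg/L

424.663 mg/L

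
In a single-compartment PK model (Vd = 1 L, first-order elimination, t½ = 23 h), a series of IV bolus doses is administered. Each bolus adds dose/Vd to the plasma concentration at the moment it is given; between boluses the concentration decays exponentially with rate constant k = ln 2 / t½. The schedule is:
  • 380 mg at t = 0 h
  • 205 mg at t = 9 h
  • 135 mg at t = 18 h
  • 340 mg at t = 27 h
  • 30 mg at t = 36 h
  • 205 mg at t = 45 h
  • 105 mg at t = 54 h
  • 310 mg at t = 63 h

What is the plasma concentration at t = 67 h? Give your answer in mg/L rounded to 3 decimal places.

682.010 mg/L

k = ln 2 / 23 = 0.03014 per h
Dose 1 (380 mg at t=0 h): 380·exp(−0.03014·67) = 50.451 mg/L
Dose 2 (205 mg at t=9 h): 205·exp(−0.03014·58) = 35.697 mg/L
Dose 3 (135 mg at t=18 h): 135·exp(−0.03014·49) = 30.833 mg/L
Dose 4 (340 mg at t=27 h): 340·exp(−0.03014·40) = 101.847 mg/L
Dose 5 (30 mg at t=36 h): 30·exp(−0.03014·31) = 11.787 mg/L
Dose 6 (205 mg at t=45 h): 205·exp(−0.03014·22) = 105.636 mg/L
Dose 7 (105 mg at t=54 h): 105·exp(−0.03014·13) = 70.965 mg/L
Dose 8 (310 mg at t=63 h): 310·exp(−0.03014·4) = 274.795 mg/L
C(67) = 50.451 + 35.697 + 30.833 + 101.847 + 11.787 + 105.636 + 70.965 + 274.795 = 682.010 mg/L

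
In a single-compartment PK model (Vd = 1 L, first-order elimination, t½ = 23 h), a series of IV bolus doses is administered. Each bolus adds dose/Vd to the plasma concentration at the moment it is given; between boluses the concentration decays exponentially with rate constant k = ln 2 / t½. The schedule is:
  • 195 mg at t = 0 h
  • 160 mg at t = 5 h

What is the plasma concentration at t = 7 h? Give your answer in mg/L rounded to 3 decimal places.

k = ln 2 / 23 = 0.03014 per h
Dose 1 (195 mg at t=0 h): 195·exp(−0.03014·7) = 157.913 mg/L
Dose 2 (160 mg at t=5 h): 160·exp(−0.03014·2) = 150.641 mg/L
C(7) = 157.913 + 150.641 = 308.554 mg/L

308.554 mg/L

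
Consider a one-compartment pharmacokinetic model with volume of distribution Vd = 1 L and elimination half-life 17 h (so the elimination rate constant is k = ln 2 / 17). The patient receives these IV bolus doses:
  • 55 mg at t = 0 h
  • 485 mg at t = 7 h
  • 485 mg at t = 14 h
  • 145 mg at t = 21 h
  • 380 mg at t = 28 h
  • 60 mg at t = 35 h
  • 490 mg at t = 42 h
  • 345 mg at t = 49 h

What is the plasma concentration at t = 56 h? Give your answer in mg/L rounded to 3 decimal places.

k = ln 2 / 17 = 0.04077 per h
Dose 1 (55 mg at t=0 h): 55·exp(−0.04077·56) = 5.607 mg/L
Dose 2 (485 mg at t=7 h): 485·exp(−0.04077·49) = 65.776 mg/L
Dose 3 (485 mg at t=14 h): 485·exp(−0.04077·42) = 87.503 mg/L
Dose 4 (145 mg at t=21 h): 145·exp(−0.04077·35) = 34.802 mg/L
Dose 5 (380 mg at t=28 h): 380·exp(−0.04077·28) = 121.330 mg/L
Dose 6 (60 mg at t=35 h): 60·exp(−0.04077·21) = 25.485 mg/L
Dose 7 (490 mg at t=42 h): 490·exp(−0.04077·14) = 276.878 mg/L
Dose 8 (345 mg at t=49 h): 345·exp(−0.04077·7) = 259.338 mg/L
C(56) = 5.607 + 65.776 + 87.503 + 34.802 + 121.330 + 25.485 + 276.878 + 259.338 = 876.719 mg/L

876.719 mg/L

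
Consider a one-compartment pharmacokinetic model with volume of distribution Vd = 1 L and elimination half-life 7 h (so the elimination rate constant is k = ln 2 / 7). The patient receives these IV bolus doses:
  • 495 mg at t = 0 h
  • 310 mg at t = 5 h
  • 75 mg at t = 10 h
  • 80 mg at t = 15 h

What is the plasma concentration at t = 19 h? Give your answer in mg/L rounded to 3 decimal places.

237.525 mg/L

k = ln 2 / 7 = 0.09902 per h
Dose 1 (495 mg at t=0 h): 495·exp(−0.09902·19) = 75.426 mg/L
Dose 2 (310 mg at t=5 h): 310·exp(−0.09902·14) = 77.500 mg/L
Dose 3 (75 mg at t=10 h): 75·exp(−0.09902·9) = 30.763 mg/L
Dose 4 (80 mg at t=15 h): 80·exp(−0.09902·4) = 53.836 mg/L
C(19) = 75.426 + 77.500 + 30.763 + 53.836 = 237.525 mg/L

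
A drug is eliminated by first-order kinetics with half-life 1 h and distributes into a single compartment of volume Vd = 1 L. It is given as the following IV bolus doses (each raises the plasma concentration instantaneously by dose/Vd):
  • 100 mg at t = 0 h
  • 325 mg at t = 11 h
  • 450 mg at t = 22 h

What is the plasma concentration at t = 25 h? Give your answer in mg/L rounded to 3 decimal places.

k = ln 2 / 1 = 0.69315 per h
Dose 1 (100 mg at t=0 h): 100·exp(−0.69315·25) = 0.000 mg/L
Dose 2 (325 mg at t=11 h): 325·exp(−0.69315·14) = 0.020 mg/L
Dose 3 (450 mg at t=22 h): 450·exp(−0.69315·3) = 56.250 mg/L
C(25) = 0.000 + 0.020 + 56.250 = 56.270 mg/L

56.270 mg/L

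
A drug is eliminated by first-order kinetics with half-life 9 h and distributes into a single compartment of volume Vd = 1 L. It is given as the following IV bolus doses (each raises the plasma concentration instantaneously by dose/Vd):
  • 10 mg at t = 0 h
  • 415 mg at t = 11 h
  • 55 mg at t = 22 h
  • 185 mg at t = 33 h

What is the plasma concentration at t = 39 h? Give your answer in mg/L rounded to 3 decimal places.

179.919 mg/L

k = ln 2 / 9 = 0.07702 per h
Dose 1 (10 mg at t=0 h): 10·exp(−0.07702·39) = 0.496 mg/L
Dose 2 (415 mg at t=11 h): 415·exp(−0.07702·28) = 48.030 mg/L
Dose 3 (55 mg at t=22 h): 55·exp(−0.07702·17) = 14.851 mg/L
Dose 4 (185 mg at t=33 h): 185·exp(−0.07702·6) = 116.543 mg/L
C(39) = 0.496 + 48.030 + 14.851 + 116.543 = 179.919 mg/L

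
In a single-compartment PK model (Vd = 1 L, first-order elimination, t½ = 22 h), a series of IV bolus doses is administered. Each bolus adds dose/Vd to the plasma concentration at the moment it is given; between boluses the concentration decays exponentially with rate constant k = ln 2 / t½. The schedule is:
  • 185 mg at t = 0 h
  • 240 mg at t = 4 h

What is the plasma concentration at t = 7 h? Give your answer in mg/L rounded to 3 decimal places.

k = ln 2 / 22 = 0.03151 per h
Dose 1 (185 mg at t=0 h): 185·exp(−0.03151·7) = 148.385 mg/L
Dose 2 (240 mg at t=4 h): 240·exp(−0.03151·3) = 218.354 mg/L
C(7) = 148.385 + 218.354 = 366.739 mg/L

366.739 mg/L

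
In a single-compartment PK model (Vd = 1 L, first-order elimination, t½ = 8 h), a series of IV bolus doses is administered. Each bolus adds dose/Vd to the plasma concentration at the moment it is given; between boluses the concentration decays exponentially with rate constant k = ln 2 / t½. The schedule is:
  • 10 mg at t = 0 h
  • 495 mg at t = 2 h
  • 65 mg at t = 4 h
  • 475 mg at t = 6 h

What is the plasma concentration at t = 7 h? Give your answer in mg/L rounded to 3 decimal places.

812.119 mg/L

k = ln 2 / 8 = 0.08664 per h
Dose 1 (10 mg at t=0 h): 10·exp(−0.08664·7) = 5.453 mg/L
Dose 2 (495 mg at t=2 h): 495·exp(−0.08664·5) = 320.968 mg/L
Dose 3 (65 mg at t=4 h): 65·exp(−0.08664·3) = 50.122 mg/L
Dose 4 (475 mg at t=6 h): 475·exp(−0.08664·1) = 435.577 mg/L
C(7) = 5.453 + 320.968 + 50.122 + 435.577 = 812.119 mg/L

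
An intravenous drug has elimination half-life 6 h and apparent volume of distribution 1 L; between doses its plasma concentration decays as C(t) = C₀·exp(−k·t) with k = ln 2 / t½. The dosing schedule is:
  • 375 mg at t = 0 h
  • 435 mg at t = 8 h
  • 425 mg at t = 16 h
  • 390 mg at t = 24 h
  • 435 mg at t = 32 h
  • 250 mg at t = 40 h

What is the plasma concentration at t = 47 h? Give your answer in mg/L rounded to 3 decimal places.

233.903 mg/L

k = ln 2 / 6 = 0.11552 per h
Dose 1 (375 mg at t=0 h): 375·exp(−0.11552·47) = 1.644 mg/L
Dose 2 (435 mg at t=8 h): 435·exp(−0.11552·39) = 4.806 mg/L
Dose 3 (425 mg at t=16 h): 425·exp(−0.11552·31) = 11.832 mg/L
Dose 4 (390 mg at t=24 h): 390·exp(−0.11552·23) = 27.360 mg/L
Dose 5 (435 mg at t=32 h): 435·exp(−0.11552·15) = 76.898 mg/L
Dose 6 (250 mg at t=40 h): 250·exp(−0.11552·7) = 111.362 mg/L
C(47) = 1.644 + 4.806 + 11.832 + 27.360 + 76.898 + 111.362 = 233.903 mg/L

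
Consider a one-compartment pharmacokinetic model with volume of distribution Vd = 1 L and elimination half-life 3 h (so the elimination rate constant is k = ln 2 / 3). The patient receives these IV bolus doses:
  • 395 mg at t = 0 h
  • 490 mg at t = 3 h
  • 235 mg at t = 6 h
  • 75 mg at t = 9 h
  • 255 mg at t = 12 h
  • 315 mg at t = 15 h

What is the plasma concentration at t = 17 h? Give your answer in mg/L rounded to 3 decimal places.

k = ln 2 / 3 = 0.23105 per h
Dose 1 (395 mg at t=0 h): 395·exp(−0.23105·17) = 7.776 mg/L
Dose 2 (490 mg at t=3 h): 490·exp(−0.23105·14) = 19.293 mg/L
Dose 3 (235 mg at t=6 h): 235·exp(−0.23105·11) = 18.505 mg/L
Dose 4 (75 mg at t=9 h): 75·exp(−0.23105·8) = 11.812 mg/L
Dose 5 (255 mg at t=12 h): 255·exp(−0.23105·5) = 80.320 mg/L
Dose 6 (315 mg at t=15 h): 315·exp(−0.23105·2) = 198.438 mg/L
C(17) = 7.776 + 19.293 + 18.505 + 11.812 + 80.320 + 198.438 = 336.143 mg/L

336.143 mg/L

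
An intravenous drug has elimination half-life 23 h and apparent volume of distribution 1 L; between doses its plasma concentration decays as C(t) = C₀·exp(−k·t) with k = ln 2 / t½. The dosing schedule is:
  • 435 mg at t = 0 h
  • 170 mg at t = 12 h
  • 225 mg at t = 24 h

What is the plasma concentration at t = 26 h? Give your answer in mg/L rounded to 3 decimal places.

522.022 mg/L

k = ln 2 / 23 = 0.03014 per h
Dose 1 (435 mg at t=0 h): 435·exp(−0.03014·26) = 198.698 mg/L
Dose 2 (170 mg at t=12 h): 170·exp(−0.03014·14) = 111.484 mg/L
Dose 3 (225 mg at t=24 h): 225·exp(−0.03014·2) = 211.839 mg/L
C(26) = 198.698 + 111.484 + 211.839 = 522.022 mg/L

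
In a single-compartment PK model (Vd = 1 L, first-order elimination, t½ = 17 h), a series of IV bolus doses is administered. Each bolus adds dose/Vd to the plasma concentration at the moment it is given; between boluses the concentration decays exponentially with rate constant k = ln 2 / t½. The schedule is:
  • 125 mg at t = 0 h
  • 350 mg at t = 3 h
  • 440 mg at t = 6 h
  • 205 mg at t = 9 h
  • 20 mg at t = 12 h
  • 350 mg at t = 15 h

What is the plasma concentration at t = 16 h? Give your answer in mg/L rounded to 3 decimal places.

k = ln 2 / 17 = 0.04077 per h
Dose 1 (125 mg at t=0 h): 125·exp(−0.04077·16) = 65.101 mg/L
Dose 2 (350 mg at t=3 h): 350·exp(−0.04077·13) = 206.001 mg/L
Dose 3 (440 mg at t=6 h): 440·exp(−0.04077·10) = 292.669 mg/L
Dose 4 (205 mg at t=9 h): 205·exp(−0.04077·7) = 154.099 mg/L
Dose 5 (20 mg at t=12 h): 20·exp(−0.04077·4) = 16.990 mg/L
Dose 6 (350 mg at t=15 h): 350·exp(−0.04077·1) = 336.016 mg/L
C(16) = 65.101 + 206.001 + 292.669 + 154.099 + 16.990 + 336.016 = 1070.876 mg/L

1070.876 mg/L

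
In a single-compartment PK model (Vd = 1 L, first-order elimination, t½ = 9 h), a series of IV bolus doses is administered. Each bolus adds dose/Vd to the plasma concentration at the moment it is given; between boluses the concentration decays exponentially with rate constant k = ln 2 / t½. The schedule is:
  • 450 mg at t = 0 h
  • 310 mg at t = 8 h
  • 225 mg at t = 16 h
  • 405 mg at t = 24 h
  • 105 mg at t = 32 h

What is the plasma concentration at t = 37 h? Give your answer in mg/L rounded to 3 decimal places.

k = ln 2 / 9 = 0.07702 per h
Dose 1 (450 mg at t=0 h): 450·exp(−0.07702·37) = 26.040 mg/L
Dose 2 (310 mg at t=8 h): 310·exp(−0.07702·29) = 33.218 mg/L
Dose 3 (225 mg at t=16 h): 225·exp(−0.07702·21) = 44.646 mg/L
Dose 4 (405 mg at t=24 h): 405·exp(−0.07702·13) = 148.811 mg/L
Dose 5 (105 mg at t=32 h): 105·exp(−0.07702·5) = 71.441 mg/L
C(37) = 26.040 + 33.218 + 44.646 + 148.811 + 71.441 = 324.156 mg/L

324.156 mg/L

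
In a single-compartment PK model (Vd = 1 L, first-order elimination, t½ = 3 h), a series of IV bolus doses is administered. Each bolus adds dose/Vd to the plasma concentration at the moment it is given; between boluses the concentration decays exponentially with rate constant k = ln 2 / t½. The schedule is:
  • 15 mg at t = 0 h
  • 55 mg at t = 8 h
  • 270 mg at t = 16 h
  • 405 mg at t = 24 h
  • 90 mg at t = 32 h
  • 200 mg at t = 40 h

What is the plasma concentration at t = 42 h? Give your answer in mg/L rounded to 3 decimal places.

141.936 mg/L

k = ln 2 / 3 = 0.23105 per h
Dose 1 (15 mg at t=0 h): 15·exp(−0.23105·42) = 0.001 mg/L
Dose 2 (55 mg at t=8 h): 55·exp(−0.23105·34) = 0.021 mg/L
Dose 3 (270 mg at t=16 h): 270·exp(−0.23105·26) = 0.664 mg/L
Dose 4 (405 mg at t=24 h): 405·exp(−0.23105·18) = 6.328 mg/L
Dose 5 (90 mg at t=32 h): 90·exp(−0.23105·10) = 8.929 mg/L
Dose 6 (200 mg at t=40 h): 200·exp(−0.23105·2) = 125.992 mg/L
C(42) = 0.001 + 0.021 + 0.664 + 6.328 + 8.929 + 125.992 = 141.936 mg/L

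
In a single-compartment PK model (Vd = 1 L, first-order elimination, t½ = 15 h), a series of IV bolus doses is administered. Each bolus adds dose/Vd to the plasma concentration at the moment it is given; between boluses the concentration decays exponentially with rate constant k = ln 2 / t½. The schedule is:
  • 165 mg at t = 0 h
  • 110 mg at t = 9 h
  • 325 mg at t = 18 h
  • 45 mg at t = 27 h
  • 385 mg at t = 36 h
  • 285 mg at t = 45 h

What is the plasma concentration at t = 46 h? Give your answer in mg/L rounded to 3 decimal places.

k = ln 2 / 15 = 0.04621 per h
Dose 1 (165 mg at t=0 h): 165·exp(−0.04621·46) = 19.694 mg/L
Dose 2 (110 mg at t=9 h): 110·exp(−0.04621·37) = 19.900 mg/L
Dose 3 (325 mg at t=18 h): 325·exp(−0.04621·28) = 89.117 mg/L
Dose 4 (45 mg at t=27 h): 45·exp(−0.04621·19) = 18.703 mg/L
Dose 5 (385 mg at t=36 h): 385·exp(−0.04621·10) = 242.535 mg/L
Dose 6 (285 mg at t=45 h): 285·exp(−0.04621·1) = 272.130 mg/L
C(46) = 19.694 + 19.900 + 89.117 + 18.703 + 242.535 + 272.130 = 662.078 mg/L

662.078 mg/L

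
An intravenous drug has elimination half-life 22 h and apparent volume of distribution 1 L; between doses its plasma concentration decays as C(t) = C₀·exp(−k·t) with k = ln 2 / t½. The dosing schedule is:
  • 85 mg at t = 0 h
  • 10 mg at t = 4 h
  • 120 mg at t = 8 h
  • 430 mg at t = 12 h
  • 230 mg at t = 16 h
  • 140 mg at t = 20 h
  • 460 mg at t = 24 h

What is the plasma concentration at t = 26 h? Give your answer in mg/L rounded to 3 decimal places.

1102.793 mg/L

k = ln 2 / 22 = 0.03151 per h
Dose 1 (85 mg at t=0 h): 85·exp(−0.03151·26) = 37.468 mg/L
Dose 2 (10 mg at t=4 h): 10·exp(−0.03151·22) = 5.000 mg/L
Dose 3 (120 mg at t=8 h): 120·exp(−0.03151·18) = 68.059 mg/L
Dose 4 (430 mg at t=12 h): 430·exp(−0.03151·14) = 276.633 mg/L
Dose 5 (230 mg at t=16 h): 230·exp(−0.03151·10) = 167.840 mg/L
Dose 6 (140 mg at t=20 h): 140·exp(−0.03151·6) = 115.885 mg/L
Dose 7 (460 mg at t=24 h): 460·exp(−0.03151·2) = 431.908 mg/L
C(26) = 37.468 + 5.000 + 68.059 + 276.633 + 167.840 + 115.885 + 431.908 = 1102.793 mg/L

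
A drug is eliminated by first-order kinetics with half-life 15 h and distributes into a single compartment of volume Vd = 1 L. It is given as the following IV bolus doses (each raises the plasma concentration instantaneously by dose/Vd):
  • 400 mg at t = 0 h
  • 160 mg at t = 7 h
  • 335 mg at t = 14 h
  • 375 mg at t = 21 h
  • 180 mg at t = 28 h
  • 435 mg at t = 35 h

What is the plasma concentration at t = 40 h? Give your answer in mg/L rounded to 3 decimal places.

k = ln 2 / 15 = 0.04621 per h
Dose 1 (400 mg at t=0 h): 400·exp(−0.04621·40) = 62.996 mg/L
Dose 2 (160 mg at t=7 h): 160·exp(−0.04621·33) = 34.822 mg/L
Dose 3 (335 mg at t=14 h): 335·exp(−0.04621·26) = 100.753 mg/L
Dose 4 (375 mg at t=21 h): 375·exp(−0.04621·19) = 155.857 mg/L
Dose 5 (180 mg at t=28 h): 180·exp(−0.04621·12) = 103.383 mg/L
Dose 6 (435 mg at t=35 h): 435·exp(−0.04621·5) = 345.260 mg/L
C(40) = 62.996 + 34.822 + 100.753 + 155.857 + 103.383 + 345.260 = 803.071 mg/L

803.071 mg/L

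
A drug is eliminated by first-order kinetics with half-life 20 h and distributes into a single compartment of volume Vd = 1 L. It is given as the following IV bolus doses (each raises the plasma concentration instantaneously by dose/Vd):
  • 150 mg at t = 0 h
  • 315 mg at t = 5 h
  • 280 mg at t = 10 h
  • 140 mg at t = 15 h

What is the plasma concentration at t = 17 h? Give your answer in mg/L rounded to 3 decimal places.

641.348 mg/L

k = ln 2 / 20 = 0.03466 per h
Dose 1 (150 mg at t=0 h): 150·exp(−0.03466·17) = 83.218 mg/L
Dose 2 (315 mg at t=5 h): 315·exp(−0.03466·12) = 207.822 mg/L
Dose 3 (280 mg at t=10 h): 280·exp(−0.03466·7) = 219.684 mg/L
Dose 4 (140 mg at t=15 h): 140·exp(−0.03466·2) = 130.625 mg/L
C(17) = 83.218 + 207.822 + 219.684 + 130.625 = 641.348 mg/L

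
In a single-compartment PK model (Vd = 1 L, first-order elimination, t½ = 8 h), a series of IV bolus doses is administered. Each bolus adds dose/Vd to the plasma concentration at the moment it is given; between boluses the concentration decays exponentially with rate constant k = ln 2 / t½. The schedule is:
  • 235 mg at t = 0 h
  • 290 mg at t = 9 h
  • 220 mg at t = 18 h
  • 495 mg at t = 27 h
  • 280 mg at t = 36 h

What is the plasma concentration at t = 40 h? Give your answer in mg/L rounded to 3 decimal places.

418.286 mg/L

k = ln 2 / 8 = 0.08664 per h
Dose 1 (235 mg at t=0 h): 235·exp(−0.08664·40) = 7.344 mg/L
Dose 2 (290 mg at t=9 h): 290·exp(−0.08664·31) = 19.765 mg/L
Dose 3 (220 mg at t=18 h): 220·exp(−0.08664·22) = 32.703 mg/L
Dose 4 (495 mg at t=27 h): 495·exp(−0.08664·13) = 160.484 mg/L
Dose 5 (280 mg at t=36 h): 280·exp(−0.08664·4) = 197.990 mg/L
C(40) = 7.344 + 19.765 + 32.703 + 160.484 + 197.990 = 418.286 mg/L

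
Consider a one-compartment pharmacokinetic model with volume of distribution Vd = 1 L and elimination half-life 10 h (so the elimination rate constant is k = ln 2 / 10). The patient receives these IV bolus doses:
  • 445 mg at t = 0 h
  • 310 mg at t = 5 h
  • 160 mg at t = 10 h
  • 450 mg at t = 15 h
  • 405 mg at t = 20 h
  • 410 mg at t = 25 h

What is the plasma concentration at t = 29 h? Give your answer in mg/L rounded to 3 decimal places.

k = ln 2 / 10 = 0.06931 per h
Dose 1 (445 mg at t=0 h): 445·exp(−0.06931·29) = 59.617 mg/L
Dose 2 (310 mg at t=5 h): 310·exp(−0.06931·24) = 58.734 mg/L
Dose 3 (160 mg at t=10 h): 160·exp(−0.06931·19) = 42.871 mg/L
Dose 4 (450 mg at t=15 h): 450·exp(−0.06931·14) = 170.518 mg/L
Dose 5 (405 mg at t=20 h): 405·exp(−0.06931·9) = 217.034 mg/L
Dose 6 (410 mg at t=25 h): 410·exp(−0.06931·4) = 310.722 mg/L
C(29) = 59.617 + 58.734 + 42.871 + 170.518 + 217.034 + 310.722 = 859.496 mg/L

859.496 mg/L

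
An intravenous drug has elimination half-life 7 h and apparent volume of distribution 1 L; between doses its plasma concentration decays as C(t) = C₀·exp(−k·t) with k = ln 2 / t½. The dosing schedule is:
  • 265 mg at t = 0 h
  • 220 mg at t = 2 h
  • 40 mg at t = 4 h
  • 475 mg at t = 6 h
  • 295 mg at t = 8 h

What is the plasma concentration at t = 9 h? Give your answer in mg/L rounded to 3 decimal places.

863.187 mg/L

k = ln 2 / 7 = 0.09902 per h
Dose 1 (265 mg at t=0 h): 265·exp(−0.09902·9) = 108.694 mg/L
Dose 2 (220 mg at t=2 h): 220·exp(−0.09902·7) = 110.000 mg/L
Dose 3 (40 mg at t=4 h): 40·exp(−0.09902·5) = 24.380 mg/L
Dose 4 (475 mg at t=6 h): 475·exp(−0.09902·3) = 352.924 mg/L
Dose 5 (295 mg at t=8 h): 295·exp(−0.09902·1) = 267.188 mg/L
C(9) = 108.694 + 110.000 + 24.380 + 352.924 + 267.188 = 863.187 mg/L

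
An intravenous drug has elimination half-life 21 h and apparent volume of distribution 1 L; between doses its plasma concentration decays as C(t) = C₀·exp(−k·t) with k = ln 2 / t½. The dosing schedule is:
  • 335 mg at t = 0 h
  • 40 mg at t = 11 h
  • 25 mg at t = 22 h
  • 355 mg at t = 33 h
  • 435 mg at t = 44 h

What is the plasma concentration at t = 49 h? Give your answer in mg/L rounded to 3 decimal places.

k = ln 2 / 21 = 0.03301 per h
Dose 1 (335 mg at t=0 h): 335·exp(−0.03301·49) = 66.472 mg/L
Dose 2 (40 mg at t=11 h): 40·exp(−0.03301·38) = 11.411 mg/L
Dose 3 (25 mg at t=22 h): 25·exp(−0.03301·27) = 10.254 mg/L
Dose 4 (355 mg at t=33 h): 355·exp(−0.03301·16) = 209.350 mg/L
Dose 5 (435 mg at t=44 h): 435·exp(−0.03301·5) = 368.821 mg/L
C(49) = 66.472 + 11.411 + 10.254 + 209.350 + 368.821 = 666.308 mg/L

666.308 mg/L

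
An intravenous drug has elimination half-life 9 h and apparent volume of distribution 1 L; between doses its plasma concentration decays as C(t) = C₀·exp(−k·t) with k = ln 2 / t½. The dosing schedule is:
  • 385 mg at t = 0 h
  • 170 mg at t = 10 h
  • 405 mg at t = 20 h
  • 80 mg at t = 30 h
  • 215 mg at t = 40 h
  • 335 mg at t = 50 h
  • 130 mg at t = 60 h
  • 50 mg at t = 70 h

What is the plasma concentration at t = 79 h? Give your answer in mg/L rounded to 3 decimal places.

109.510 mg/L

k = ln 2 / 9 = 0.07702 per h
Dose 1 (385 mg at t=0 h): 385·exp(−0.07702·79) = 0.877 mg/L
Dose 2 (170 mg at t=10 h): 170·exp(−0.07702·69) = 0.837 mg/L
Dose 3 (405 mg at t=20 h): 405·exp(−0.07702·59) = 4.306 mg/L
Dose 4 (80 mg at t=30 h): 80·exp(−0.07702·49) = 1.837 mg/L
Dose 5 (215 mg at t=40 h): 215·exp(−0.07702·39) = 10.665 mg/L
Dose 6 (335 mg at t=50 h): 335·exp(−0.07702·29) = 35.897 mg/L
Dose 7 (130 mg at t=60 h): 130·exp(−0.07702·19) = 30.091 mg/L
Dose 8 (50 mg at t=70 h): 50·exp(−0.07702·9) = 25.000 mg/L
C(79) = 0.877 + 0.837 + 4.306 + 1.837 + 10.665 + 35.897 + 30.091 + 25.000 = 109.510 mg/L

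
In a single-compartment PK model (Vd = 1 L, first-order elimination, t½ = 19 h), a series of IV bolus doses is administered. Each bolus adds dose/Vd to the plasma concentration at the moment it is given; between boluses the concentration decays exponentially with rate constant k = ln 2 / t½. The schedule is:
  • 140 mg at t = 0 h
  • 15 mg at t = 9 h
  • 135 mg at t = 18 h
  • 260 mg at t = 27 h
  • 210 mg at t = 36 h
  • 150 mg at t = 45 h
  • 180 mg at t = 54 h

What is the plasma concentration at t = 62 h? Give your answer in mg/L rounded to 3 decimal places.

412.836 mg/L

k = ln 2 / 19 = 0.03648 per h
Dose 1 (140 mg at t=0 h): 140·exp(−0.03648·62) = 14.582 mg/L
Dose 2 (15 mg at t=9 h): 15·exp(−0.03648·53) = 2.170 mg/L
Dose 3 (135 mg at t=18 h): 135·exp(−0.03648·44) = 27.115 mg/L
Dose 4 (260 mg at t=27 h): 260·exp(−0.03648·35) = 72.518 mg/L
Dose 5 (210 mg at t=36 h): 210·exp(−0.03648·26) = 81.336 mg/L
Dose 6 (150 mg at t=45 h): 150·exp(−0.03648·17) = 80.677 mg/L
Dose 7 (180 mg at t=54 h): 180·exp(−0.03648·8) = 134.438 mg/L
C(62) = 14.582 + 2.170 + 27.115 + 72.518 + 81.336 + 80.677 + 134.438 = 412.836 mg/L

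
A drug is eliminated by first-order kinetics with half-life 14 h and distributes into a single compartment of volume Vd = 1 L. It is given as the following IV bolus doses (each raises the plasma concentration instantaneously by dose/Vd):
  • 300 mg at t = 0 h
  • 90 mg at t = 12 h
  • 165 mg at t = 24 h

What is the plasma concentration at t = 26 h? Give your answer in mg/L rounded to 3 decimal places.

277.251 mg/L

k = ln 2 / 14 = 0.04951 per h
Dose 1 (300 mg at t=0 h): 300·exp(−0.04951·26) = 82.807 mg/L
Dose 2 (90 mg at t=12 h): 90·exp(−0.04951·14) = 45.000 mg/L
Dose 3 (165 mg at t=24 h): 165·exp(−0.04951·2) = 149.444 mg/L
C(26) = 82.807 + 45.000 + 149.444 = 277.251 mg/L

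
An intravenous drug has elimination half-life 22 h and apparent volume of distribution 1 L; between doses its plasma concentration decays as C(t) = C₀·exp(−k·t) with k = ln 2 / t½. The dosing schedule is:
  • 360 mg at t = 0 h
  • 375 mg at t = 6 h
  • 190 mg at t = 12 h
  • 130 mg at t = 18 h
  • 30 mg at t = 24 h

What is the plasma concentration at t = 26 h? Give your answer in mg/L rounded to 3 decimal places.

609.819 mg/L

k = ln 2 / 22 = 0.03151 per h
Dose 1 (360 mg at t=0 h): 360·exp(−0.03151·26) = 158.686 mg/L
Dose 2 (375 mg at t=6 h): 375·exp(−0.03151·20) = 199.695 mg/L
Dose 3 (190 mg at t=12 h): 190·exp(−0.03151·14) = 122.233 mg/L
Dose 4 (130 mg at t=18 h): 130·exp(−0.03151·8) = 101.036 mg/L
Dose 5 (30 mg at t=24 h): 30·exp(−0.03151·2) = 28.168 mg/L
C(26) = 158.686 + 199.695 + 122.233 + 101.036 + 28.168 = 609.819 mg/L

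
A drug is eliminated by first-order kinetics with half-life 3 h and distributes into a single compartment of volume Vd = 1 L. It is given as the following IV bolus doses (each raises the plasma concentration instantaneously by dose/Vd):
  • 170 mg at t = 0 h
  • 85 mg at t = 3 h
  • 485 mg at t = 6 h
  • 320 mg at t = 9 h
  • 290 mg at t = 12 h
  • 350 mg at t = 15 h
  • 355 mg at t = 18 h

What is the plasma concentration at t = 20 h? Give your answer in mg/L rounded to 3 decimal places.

k = ln 2 / 3 = 0.23105 per h
Dose 1 (170 mg at t=0 h): 170·exp(−0.23105·20) = 1.673 mg/L
Dose 2 (85 mg at t=3 h): 85·exp(−0.23105·17) = 1.673 mg/L
Dose 3 (485 mg at t=6 h): 485·exp(−0.23105·14) = 19.096 mg/L
Dose 4 (320 mg at t=9 h): 320·exp(−0.23105·11) = 25.198 mg/L
Dose 5 (290 mg at t=12 h): 290·exp(−0.23105·8) = 45.672 mg/L
Dose 6 (350 mg at t=15 h): 350·exp(−0.23105·5) = 110.243 mg/L
Dose 7 (355 mg at t=18 h): 355·exp(−0.23105·2) = 223.636 mg/L
C(20) = 1.673 + 1.673 + 19.096 + 25.198 + 45.672 + 110.243 + 223.636 = 427.192 mg/L

427.192 mg/L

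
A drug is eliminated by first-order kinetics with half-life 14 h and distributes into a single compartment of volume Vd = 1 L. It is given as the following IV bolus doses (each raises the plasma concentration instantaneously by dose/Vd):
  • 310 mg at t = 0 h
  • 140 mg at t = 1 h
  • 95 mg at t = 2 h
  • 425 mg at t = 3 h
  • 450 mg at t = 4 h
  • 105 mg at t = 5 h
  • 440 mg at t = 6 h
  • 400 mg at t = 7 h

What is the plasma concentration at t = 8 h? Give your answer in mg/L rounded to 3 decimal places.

k = ln 2 / 14 = 0.04951 per h
Dose 1 (310 mg at t=0 h): 310·exp(−0.04951·8) = 208.615 mg/L
Dose 2 (140 mg at t=1 h): 140·exp(−0.04951·7) = 98.995 mg/L
Dose 3 (95 mg at t=2 h): 95·exp(−0.04951·6) = 70.585 mg/L
Dose 4 (425 mg at t=3 h): 425·exp(−0.04951·5) = 331.801 mg/L
Dose 5 (450 mg at t=4 h): 450·exp(−0.04951·4) = 369.151 mg/L
Dose 6 (105 mg at t=5 h): 105·exp(−0.04951·3) = 90.507 mg/L
Dose 7 (440 mg at t=6 h): 440·exp(−0.04951·2) = 398.518 mg/L
Dose 8 (400 mg at t=7 h): 400·exp(−0.04951·1) = 380.678 mg/L
C(8) = 208.615 + 98.995 + 70.585 + 331.801 + 369.151 + 90.507 + 398.518 + 380.678 = 1948.850 mg/L

1948.850 mg/L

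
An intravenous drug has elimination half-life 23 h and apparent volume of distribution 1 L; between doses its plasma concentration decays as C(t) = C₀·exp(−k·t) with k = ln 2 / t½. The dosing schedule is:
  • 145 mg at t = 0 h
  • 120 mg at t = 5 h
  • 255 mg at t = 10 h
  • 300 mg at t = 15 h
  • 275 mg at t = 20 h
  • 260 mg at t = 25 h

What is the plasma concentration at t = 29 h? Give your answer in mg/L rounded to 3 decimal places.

k = ln 2 / 23 = 0.03014 per h
Dose 1 (145 mg at t=0 h): 145·exp(−0.03014·29) = 60.507 mg/L
Dose 2 (120 mg at t=5 h): 120·exp(−0.03014·24) = 58.219 mg/L
Dose 3 (255 mg at t=10 h): 255·exp(−0.03014·19) = 143.835 mg/L
Dose 4 (300 mg at t=15 h): 300·exp(−0.03014·14) = 196.737 mg/L
Dose 5 (275 mg at t=20 h): 275·exp(−0.03014·9) = 209.671 mg/L
Dose 6 (260 mg at t=25 h): 260·exp(−0.03014·4) = 230.473 mg/L
C(29) = 60.507 + 58.219 + 143.835 + 196.737 + 209.671 + 230.473 = 899.442 mg/L

899.442 mg/L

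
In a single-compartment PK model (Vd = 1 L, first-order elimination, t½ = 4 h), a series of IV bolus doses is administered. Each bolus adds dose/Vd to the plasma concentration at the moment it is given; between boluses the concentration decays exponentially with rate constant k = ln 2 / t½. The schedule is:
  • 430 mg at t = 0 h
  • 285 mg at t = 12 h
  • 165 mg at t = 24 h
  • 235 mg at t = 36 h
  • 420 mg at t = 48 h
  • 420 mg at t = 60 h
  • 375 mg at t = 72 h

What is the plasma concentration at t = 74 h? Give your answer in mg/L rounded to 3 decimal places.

307.289 mg/L

k = ln 2 / 4 = 0.17329 per h
Dose 1 (430 mg at t=0 h): 430·exp(−0.17329·74) = 0.001 mg/L
Dose 2 (285 mg at t=12 h): 285·exp(−0.17329·62) = 0.006 mg/L
Dose 3 (165 mg at t=24 h): 165·exp(−0.17329·50) = 0.028 mg/L
Dose 4 (235 mg at t=36 h): 235·exp(−0.17329·38) = 0.325 mg/L
Dose 5 (420 mg at t=48 h): 420·exp(−0.17329·26) = 4.640 mg/L
Dose 6 (420 mg at t=60 h): 420·exp(−0.17329·14) = 37.123 mg/L
Dose 7 (375 mg at t=72 h): 375·exp(−0.17329·2) = 265.165 mg/L
C(74) = 0.001 + 0.006 + 0.028 + 0.325 + 4.640 + 37.123 + 265.165 = 307.289 mg/L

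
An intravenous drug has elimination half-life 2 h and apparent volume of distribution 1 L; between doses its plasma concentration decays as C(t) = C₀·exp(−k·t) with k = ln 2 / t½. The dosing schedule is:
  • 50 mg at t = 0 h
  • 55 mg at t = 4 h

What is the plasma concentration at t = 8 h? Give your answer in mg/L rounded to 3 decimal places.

16.875 mg/L

k = ln 2 / 2 = 0.34657 per h
Dose 1 (50 mg at t=0 h): 50·exp(−0.34657·8) = 3.125 mg/L
Dose 2 (55 mg at t=4 h): 55·exp(−0.34657·4) = 13.750 mg/L
C(8) = 3.125 + 13.750 = 16.875 mg/L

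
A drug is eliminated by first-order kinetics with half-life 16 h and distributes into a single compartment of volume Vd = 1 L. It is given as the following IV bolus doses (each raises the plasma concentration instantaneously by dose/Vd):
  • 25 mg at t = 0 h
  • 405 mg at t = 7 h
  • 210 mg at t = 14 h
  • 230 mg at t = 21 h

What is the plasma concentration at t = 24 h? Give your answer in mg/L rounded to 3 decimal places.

540.891 mg/L

k = ln 2 / 16 = 0.04332 per h
Dose 1 (25 mg at t=0 h): 25·exp(−0.04332·24) = 8.839 mg/L
Dose 2 (405 mg at t=7 h): 405·exp(−0.04332·17) = 193.915 mg/L
Dose 3 (210 mg at t=14 h): 210·exp(−0.04332·10) = 136.168 mg/L
Dose 4 (230 mg at t=21 h): 230·exp(−0.04332·3) = 201.969 mg/L
C(24) = 8.839 + 193.915 + 136.168 + 201.969 = 540.891 mg/L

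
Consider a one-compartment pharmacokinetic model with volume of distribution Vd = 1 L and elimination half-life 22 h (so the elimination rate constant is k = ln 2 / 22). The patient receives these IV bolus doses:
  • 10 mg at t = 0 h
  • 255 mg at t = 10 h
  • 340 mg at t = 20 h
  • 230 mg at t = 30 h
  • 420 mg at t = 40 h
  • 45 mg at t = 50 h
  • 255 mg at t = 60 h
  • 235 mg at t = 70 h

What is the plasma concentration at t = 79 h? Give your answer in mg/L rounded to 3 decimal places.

590.016 mg/L

k = ln 2 / 22 = 0.03151 per h
Dose 1 (10 mg at t=0 h): 10·exp(−0.03151·79) = 0.830 mg/L
Dose 2 (255 mg at t=10 h): 255·exp(−0.03151·69) = 29.000 mg/L
Dose 3 (340 mg at t=20 h): 340·exp(−0.03151·59) = 52.987 mg/L
Dose 4 (230 mg at t=30 h): 230·exp(−0.03151·49) = 49.119 mg/L
Dose 5 (420 mg at t=40 h): 420·exp(−0.03151·39) = 122.915 mg/L
Dose 6 (45 mg at t=50 h): 45·exp(−0.03151·29) = 18.047 mg/L
Dose 7 (255 mg at t=60 h): 255·exp(−0.03151·19) = 140.139 mg/L
Dose 8 (235 mg at t=70 h): 235·exp(−0.03151·9) = 176.978 mg/L
C(79) = 0.830 + 29.000 + 52.987 + 49.119 + 122.915 + 18.047 + 140.139 + 176.978 = 590.016 mg/L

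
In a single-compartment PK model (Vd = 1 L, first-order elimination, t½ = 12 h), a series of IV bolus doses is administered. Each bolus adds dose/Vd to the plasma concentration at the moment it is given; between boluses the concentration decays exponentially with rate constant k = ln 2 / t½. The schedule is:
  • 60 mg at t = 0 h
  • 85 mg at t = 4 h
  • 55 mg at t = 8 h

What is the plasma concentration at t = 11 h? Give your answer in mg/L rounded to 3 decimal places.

134.764 mg/L

k = ln 2 / 12 = 0.05776 per h
Dose 1 (60 mg at t=0 h): 60·exp(−0.05776·11) = 31.784 mg/L
Dose 2 (85 mg at t=4 h): 85·exp(−0.05776·7) = 56.731 mg/L
Dose 3 (55 mg at t=8 h): 55·exp(−0.05776·3) = 46.249 mg/L
C(11) = 31.784 + 56.731 + 46.249 = 134.764 mg/L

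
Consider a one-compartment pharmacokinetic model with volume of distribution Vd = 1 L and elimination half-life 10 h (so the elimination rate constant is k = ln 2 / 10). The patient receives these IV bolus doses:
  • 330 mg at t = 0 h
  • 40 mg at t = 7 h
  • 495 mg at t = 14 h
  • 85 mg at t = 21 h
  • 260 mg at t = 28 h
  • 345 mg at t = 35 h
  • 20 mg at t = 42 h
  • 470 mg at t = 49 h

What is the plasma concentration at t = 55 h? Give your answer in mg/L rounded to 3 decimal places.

490.115 mg/L

k = ln 2 / 10 = 0.06931 per h
Dose 1 (330 mg at t=0 h): 330·exp(−0.06931·55) = 7.292 mg/L
Dose 2 (40 mg at t=7 h): 40·exp(−0.06931·48) = 1.436 mg/L
Dose 3 (495 mg at t=14 h): 495·exp(−0.06931·41) = 28.866 mg/L
Dose 4 (85 mg at t=21 h): 85·exp(−0.06931·34) = 8.052 mg/L
Dose 5 (260 mg at t=28 h): 260·exp(−0.06931·27) = 40.012 mg/L
Dose 6 (345 mg at t=35 h): 345·exp(−0.06931·20) = 86.250 mg/L
Dose 7 (20 mg at t=42 h): 20·exp(−0.06931·13) = 8.123 mg/L
Dose 8 (470 mg at t=49 h): 470·exp(−0.06931·6) = 310.084 mg/L
C(55) = 7.292 + 1.436 + 28.866 + 8.052 + 40.012 + 86.250 + 8.123 + 310.084 = 490.115 mg/L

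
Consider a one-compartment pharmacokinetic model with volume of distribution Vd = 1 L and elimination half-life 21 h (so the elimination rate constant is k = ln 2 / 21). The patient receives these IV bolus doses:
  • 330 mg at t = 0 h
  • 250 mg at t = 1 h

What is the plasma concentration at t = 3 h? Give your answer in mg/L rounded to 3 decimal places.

532.918 mg/L

k = ln 2 / 21 = 0.03301 per h
Dose 1 (330 mg at t=0 h): 330·exp(−0.03301·3) = 298.889 mg/L
Dose 2 (250 mg at t=1 h): 250·exp(−0.03301·2) = 234.029 mg/L
C(3) = 298.889 + 234.029 = 532.918 mg/L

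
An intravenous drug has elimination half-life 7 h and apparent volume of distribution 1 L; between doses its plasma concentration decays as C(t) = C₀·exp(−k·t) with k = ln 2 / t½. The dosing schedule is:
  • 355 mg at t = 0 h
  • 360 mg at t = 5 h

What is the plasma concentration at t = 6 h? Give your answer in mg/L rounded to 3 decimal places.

522.036 mg/L

k = ln 2 / 7 = 0.09902 per h
Dose 1 (355 mg at t=0 h): 355·exp(−0.09902·6) = 195.976 mg/L
Dose 2 (360 mg at t=5 h): 360·exp(−0.09902·1) = 326.061 mg/L
C(6) = 195.976 + 326.061 = 522.036 mg/L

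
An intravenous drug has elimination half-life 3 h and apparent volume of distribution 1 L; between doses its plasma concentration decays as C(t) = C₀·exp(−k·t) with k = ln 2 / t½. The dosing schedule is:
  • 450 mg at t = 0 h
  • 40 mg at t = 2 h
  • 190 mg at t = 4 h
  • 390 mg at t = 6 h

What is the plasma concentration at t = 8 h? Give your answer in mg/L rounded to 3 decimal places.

k = ln 2 / 3 = 0.23105 per h
Dose 1 (450 mg at t=0 h): 450·exp(−0.23105·8) = 70.871 mg/L
Dose 2 (40 mg at t=2 h): 40·exp(−0.23105·6) = 10.000 mg/L
Dose 3 (190 mg at t=4 h): 190·exp(−0.23105·4) = 75.402 mg/L
Dose 4 (390 mg at t=6 h): 390·exp(−0.23105·2) = 245.685 mg/L
C(8) = 70.871 + 10.000 + 75.402 + 245.685 = 401.957 mg/L

401.957 mg/L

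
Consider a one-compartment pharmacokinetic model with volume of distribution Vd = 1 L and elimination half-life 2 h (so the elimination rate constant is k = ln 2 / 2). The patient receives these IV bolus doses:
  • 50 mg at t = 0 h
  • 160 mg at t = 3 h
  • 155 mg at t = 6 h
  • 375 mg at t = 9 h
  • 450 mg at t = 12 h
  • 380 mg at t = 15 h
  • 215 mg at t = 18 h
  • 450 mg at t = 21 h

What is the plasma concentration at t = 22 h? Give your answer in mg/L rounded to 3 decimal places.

k = ln 2 / 2 = 0.34657 per h
Dose 1 (50 mg at t=0 h): 50·exp(−0.34657·22) = 0.024 mg/L
Dose 2 (160 mg at t=3 h): 160·exp(−0.34657·19) = 0.221 mg/L
Dose 3 (155 mg at t=6 h): 155·exp(−0.34657·16) = 0.605 mg/L
Dose 4 (375 mg at t=9 h): 375·exp(−0.34657·13) = 4.143 mg/L
Dose 5 (450 mg at t=12 h): 450·exp(−0.34657·10) = 14.062 mg/L
Dose 6 (380 mg at t=15 h): 380·exp(−0.34657·7) = 33.588 mg/L
Dose 7 (215 mg at t=18 h): 215·exp(−0.34657·4) = 53.750 mg/L
Dose 8 (450 mg at t=21 h): 450·exp(−0.34657·1) = 318.198 mg/L
C(22) = 0.024 + 0.221 + 0.605 + 4.143 + 14.062 + 33.588 + 53.750 + 318.198 = 424.592 mg/L

424.592 mg/L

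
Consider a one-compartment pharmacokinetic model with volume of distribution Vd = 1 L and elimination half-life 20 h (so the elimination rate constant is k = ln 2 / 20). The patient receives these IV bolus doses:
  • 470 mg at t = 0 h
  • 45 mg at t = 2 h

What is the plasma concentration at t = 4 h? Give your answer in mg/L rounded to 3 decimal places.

451.145 mg/L

k = ln 2 / 20 = 0.03466 per h
Dose 1 (470 mg at t=0 h): 470·exp(−0.03466·4) = 409.159 mg/L
Dose 2 (45 mg at t=2 h): 45·exp(−0.03466·2) = 41.986 mg/L
C(4) = 409.159 + 41.986 = 451.145 mg/L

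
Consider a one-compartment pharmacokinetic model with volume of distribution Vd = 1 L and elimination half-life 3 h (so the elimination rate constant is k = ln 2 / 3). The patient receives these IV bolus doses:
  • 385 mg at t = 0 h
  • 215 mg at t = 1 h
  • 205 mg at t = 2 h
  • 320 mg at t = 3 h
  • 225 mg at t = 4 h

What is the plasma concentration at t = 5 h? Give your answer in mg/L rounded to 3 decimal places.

k = ln 2 / 3 = 0.23105 per h
Dose 1 (385 mg at t=0 h): 385·exp(−0.23105·5) = 121.267 mg/L
Dose 2 (215 mg at t=1 h): 215·exp(−0.23105·4) = 85.323 mg/L
Dose 3 (205 mg at t=2 h): 205·exp(−0.23105·3) = 102.500 mg/L
Dose 4 (320 mg at t=3 h): 320·exp(−0.23105·2) = 201.587 mg/L
Dose 5 (225 mg at t=4 h): 225·exp(−0.23105·1) = 178.583 mg/L
C(5) = 121.267 + 85.323 + 102.500 + 201.587 + 178.583 = 689.260 mg/L

689.260 mg/L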